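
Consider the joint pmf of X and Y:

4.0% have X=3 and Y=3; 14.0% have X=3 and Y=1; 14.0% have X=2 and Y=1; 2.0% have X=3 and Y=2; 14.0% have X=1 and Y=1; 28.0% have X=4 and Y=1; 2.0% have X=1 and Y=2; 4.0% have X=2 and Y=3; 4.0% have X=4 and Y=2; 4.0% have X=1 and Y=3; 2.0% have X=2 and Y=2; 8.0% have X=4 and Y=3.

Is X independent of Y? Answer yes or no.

Every cell satisfies P(X,Y) = P(X)·P(Y). For instance P(X=1) = 0.200, P(Y=1) = 0.700, and 0.200×0.700 = 0.140 matches the joint entry. So X and Y are independent.

yes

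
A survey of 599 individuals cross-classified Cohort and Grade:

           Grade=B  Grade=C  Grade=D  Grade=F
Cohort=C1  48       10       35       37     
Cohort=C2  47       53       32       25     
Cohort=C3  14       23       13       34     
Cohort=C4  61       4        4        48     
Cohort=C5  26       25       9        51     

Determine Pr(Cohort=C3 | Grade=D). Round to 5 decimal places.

Total with Grade=D: 35 + 32 + 13 + 4 + 9 = 93.
P(Cohort=C3 | Grade=D) = 13/93 = 0.13978.

0.13978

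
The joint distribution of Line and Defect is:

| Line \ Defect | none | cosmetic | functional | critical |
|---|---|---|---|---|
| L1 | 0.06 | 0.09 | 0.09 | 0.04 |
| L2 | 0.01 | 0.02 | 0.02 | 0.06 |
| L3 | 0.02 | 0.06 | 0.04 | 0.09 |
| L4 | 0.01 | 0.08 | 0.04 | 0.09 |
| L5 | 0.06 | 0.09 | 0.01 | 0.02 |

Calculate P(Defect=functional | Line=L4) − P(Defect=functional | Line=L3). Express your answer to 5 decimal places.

P(Line=L4) = 0.01 + 0.08 + 0.04 + 0.09 = 0.22; P(Defect=functional | Line=L4) = 0.04/0.22 = 0.181818.
P(Line=L3) = 0.02 + 0.06 + 0.04 + 0.09 = 0.21; P(Defect=functional | Line=L3) = 0.04/0.21 = 0.190476.
Difference = -0.00866.

-0.00866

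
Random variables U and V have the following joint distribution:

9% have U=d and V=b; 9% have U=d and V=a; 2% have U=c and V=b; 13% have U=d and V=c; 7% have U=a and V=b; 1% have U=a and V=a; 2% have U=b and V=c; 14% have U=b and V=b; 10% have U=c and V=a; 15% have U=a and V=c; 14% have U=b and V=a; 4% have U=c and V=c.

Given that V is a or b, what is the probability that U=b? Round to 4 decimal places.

P(V=a) = 0.01 + 0.14 + 0.10 + 0.09 = 0.34.
P(V=b) = 0.07 + 0.14 + 0.02 + 0.09 = 0.32.
P(V ∈ {a, b}) = 0.34 + 0.32 = 0.66; P(U=b, V ∈ {a, b}) = 0.14 + 0.14 = 0.28.
P(U=b | V ∈ {a, b}) = 0.28/0.66 = 0.4242.

0.4242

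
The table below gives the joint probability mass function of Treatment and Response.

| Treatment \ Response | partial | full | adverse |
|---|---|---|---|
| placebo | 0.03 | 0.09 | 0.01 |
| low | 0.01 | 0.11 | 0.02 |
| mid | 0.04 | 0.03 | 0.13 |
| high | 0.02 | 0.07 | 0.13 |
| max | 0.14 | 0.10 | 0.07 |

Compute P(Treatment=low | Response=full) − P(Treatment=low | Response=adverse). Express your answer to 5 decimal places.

0.21944

P(Response=full) = 0.09 + 0.11 + 0.03 + 0.07 + 0.10 = 0.40; P(Treatment=low | Response=full) = 0.11/0.40 = 0.275000.
P(Response=adverse) = 0.01 + 0.02 + 0.13 + 0.13 + 0.07 = 0.36; P(Treatment=low | Response=adverse) = 0.02/0.36 = 0.055556.
Difference = 0.21944.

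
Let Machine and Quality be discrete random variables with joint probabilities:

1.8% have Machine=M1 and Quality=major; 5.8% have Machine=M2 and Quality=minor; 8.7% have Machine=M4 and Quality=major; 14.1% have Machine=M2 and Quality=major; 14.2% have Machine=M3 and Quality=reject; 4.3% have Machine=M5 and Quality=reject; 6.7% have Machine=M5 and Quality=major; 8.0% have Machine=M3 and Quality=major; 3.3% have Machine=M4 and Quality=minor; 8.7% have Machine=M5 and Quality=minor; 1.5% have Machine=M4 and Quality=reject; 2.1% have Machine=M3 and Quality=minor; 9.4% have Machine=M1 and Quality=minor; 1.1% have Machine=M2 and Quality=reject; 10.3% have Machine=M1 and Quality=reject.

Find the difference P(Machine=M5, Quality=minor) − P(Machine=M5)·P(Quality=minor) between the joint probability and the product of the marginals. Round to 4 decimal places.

P(Machine=M5) = 0.087 + 0.067 + 0.043 = 0.197.
P(Quality=minor) = 0.094 + 0.058 + 0.021 + 0.033 + 0.087 = 0.293.
P(Machine=M5, Quality=minor) − P(Machine=M5)P(Quality=minor) = 0.087 − 0.197×0.293 = 0.0293.

0.0293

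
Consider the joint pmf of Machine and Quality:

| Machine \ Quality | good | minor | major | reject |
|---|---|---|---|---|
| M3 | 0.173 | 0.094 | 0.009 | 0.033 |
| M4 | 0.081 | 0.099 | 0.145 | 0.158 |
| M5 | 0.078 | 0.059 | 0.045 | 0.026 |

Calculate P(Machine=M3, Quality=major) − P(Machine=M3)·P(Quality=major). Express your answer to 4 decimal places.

-0.0525

P(Machine=M3) = 0.173 + 0.094 + 0.009 + 0.033 = 0.309.
P(Quality=major) = 0.009 + 0.145 + 0.045 = 0.199.
P(Machine=M3, Quality=major) − P(Machine=M3)P(Quality=major) = 0.009 − 0.309×0.199 = -0.0525.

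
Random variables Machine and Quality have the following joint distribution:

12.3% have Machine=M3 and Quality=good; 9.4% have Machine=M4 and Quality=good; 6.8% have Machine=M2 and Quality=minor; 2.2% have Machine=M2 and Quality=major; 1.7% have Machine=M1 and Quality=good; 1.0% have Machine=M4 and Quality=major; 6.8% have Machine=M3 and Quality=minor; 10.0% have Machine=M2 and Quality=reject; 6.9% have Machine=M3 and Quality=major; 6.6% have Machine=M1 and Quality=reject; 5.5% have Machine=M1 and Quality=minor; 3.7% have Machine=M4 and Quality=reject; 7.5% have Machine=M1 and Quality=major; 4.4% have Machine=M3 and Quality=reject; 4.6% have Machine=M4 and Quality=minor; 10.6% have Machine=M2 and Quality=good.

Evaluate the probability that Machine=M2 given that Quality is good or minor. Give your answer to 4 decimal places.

P(Quality=good) = 0.017 + 0.106 + 0.123 + 0.094 = 0.340.
P(Quality=minor) = 0.055 + 0.068 + 0.068 + 0.046 = 0.237.
P(Quality ∈ {good, minor}) = 0.340 + 0.237 = 0.577; P(Machine=M2, Quality ∈ {good, minor}) = 0.106 + 0.068 = 0.174.
P(Machine=M2 | Quality ∈ {good, minor}) = 0.174/0.577 = 0.3016.

0.3016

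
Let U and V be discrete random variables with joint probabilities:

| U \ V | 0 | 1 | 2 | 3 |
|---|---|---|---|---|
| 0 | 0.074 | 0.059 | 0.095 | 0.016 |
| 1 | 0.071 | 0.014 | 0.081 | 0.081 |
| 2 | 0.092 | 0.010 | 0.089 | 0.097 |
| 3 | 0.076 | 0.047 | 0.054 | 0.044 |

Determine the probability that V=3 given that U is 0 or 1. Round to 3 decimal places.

P(U=0) = 0.074 + 0.059 + 0.095 + 0.016 = 0.244.
P(U=1) = 0.071 + 0.014 + 0.081 + 0.081 = 0.247.
P(U ∈ {0, 1}) = 0.244 + 0.247 = 0.491; P(V=3, U ∈ {0, 1}) = 0.016 + 0.081 = 0.097.
P(V=3 | U ∈ {0, 1}) = 0.097/0.491 = 0.198.

0.198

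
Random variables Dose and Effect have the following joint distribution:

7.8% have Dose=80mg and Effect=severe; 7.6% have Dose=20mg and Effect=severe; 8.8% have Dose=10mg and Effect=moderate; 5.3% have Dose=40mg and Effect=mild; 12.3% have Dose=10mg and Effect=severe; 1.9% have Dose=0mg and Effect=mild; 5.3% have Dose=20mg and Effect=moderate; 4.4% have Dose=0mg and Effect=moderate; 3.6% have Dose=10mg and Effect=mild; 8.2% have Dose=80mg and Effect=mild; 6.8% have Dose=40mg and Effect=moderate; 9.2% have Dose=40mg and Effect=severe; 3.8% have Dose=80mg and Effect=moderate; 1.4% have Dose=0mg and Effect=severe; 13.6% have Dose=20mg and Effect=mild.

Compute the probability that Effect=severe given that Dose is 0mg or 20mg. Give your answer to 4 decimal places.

P(Dose=0mg) = 0.019 + 0.044 + 0.014 = 0.077.
P(Dose=20mg) = 0.136 + 0.053 + 0.076 = 0.265.
P(Dose ∈ {0mg, 20mg}) = 0.077 + 0.265 = 0.342; P(Effect=severe, Dose ∈ {0mg, 20mg}) = 0.014 + 0.076 = 0.090.
P(Effect=severe | Dose ∈ {0mg, 20mg}) = 0.090/0.342 = 0.2632.

0.2632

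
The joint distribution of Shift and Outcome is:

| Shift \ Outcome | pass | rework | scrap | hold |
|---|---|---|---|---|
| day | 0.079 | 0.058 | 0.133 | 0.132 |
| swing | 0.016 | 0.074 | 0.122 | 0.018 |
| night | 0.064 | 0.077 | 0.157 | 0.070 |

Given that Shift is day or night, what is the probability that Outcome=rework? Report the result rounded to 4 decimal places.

0.1753

P(Shift=day) = 0.079 + 0.058 + 0.133 + 0.132 = 0.402.
P(Shift=night) = 0.064 + 0.077 + 0.157 + 0.070 = 0.368.
P(Shift ∈ {day, night}) = 0.402 + 0.368 = 0.770; P(Outcome=rework, Shift ∈ {day, night}) = 0.058 + 0.077 = 0.135.
P(Outcome=rework | Shift ∈ {day, night}) = 0.135/0.770 = 0.1753.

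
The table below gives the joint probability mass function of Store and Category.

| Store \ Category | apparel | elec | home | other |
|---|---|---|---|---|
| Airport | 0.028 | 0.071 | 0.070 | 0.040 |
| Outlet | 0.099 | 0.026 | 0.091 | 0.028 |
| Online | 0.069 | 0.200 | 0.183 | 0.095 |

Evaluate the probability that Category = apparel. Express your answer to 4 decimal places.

P(Category=apparel) = 0.028 + 0.099 + 0.069 = 0.196.

0.1960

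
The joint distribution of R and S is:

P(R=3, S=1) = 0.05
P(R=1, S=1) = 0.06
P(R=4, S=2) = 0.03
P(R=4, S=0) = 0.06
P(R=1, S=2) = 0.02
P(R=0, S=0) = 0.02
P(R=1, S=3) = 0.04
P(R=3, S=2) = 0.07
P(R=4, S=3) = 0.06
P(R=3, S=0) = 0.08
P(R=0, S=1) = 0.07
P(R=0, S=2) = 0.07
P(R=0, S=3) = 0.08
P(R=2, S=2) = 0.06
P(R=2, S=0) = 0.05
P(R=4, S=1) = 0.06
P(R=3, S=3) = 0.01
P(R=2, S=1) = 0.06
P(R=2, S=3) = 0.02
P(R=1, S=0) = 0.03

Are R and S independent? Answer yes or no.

P(R=0) = 0.24 and P(S=0) = 0.24, so their product is 0.0576, but P(R=0, S=0) = 0.02. Since these differ, R and S are not independent.

no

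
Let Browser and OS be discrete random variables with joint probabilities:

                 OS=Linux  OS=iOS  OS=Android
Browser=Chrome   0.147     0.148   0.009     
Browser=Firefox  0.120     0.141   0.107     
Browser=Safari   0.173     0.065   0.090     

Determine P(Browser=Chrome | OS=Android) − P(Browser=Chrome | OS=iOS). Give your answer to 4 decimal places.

-0.3744

P(OS=Android) = 0.009 + 0.107 + 0.090 = 0.206; P(Browser=Chrome | OS=Android) = 0.009/0.206 = 0.04369.
P(OS=iOS) = 0.148 + 0.141 + 0.065 = 0.354; P(Browser=Chrome | OS=iOS) = 0.148/0.354 = 0.41808.
Difference = -0.3744.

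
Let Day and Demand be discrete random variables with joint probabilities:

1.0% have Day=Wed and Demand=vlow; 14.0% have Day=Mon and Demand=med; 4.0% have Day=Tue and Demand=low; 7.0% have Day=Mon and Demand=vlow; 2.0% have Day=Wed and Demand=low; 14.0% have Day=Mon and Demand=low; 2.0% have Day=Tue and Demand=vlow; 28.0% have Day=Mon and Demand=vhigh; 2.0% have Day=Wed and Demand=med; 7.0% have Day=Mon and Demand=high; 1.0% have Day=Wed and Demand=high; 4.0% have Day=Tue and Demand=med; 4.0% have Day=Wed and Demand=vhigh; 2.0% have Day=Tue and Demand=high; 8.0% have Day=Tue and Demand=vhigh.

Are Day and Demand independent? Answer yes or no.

yes

Every cell satisfies P(Day,Demand) = P(Day)·P(Demand). For instance P(Day=Wed) = 0.100, P(Demand=low) = 0.200, and 0.100×0.200 = 0.020 matches the joint entry. So Day and Demand are independent.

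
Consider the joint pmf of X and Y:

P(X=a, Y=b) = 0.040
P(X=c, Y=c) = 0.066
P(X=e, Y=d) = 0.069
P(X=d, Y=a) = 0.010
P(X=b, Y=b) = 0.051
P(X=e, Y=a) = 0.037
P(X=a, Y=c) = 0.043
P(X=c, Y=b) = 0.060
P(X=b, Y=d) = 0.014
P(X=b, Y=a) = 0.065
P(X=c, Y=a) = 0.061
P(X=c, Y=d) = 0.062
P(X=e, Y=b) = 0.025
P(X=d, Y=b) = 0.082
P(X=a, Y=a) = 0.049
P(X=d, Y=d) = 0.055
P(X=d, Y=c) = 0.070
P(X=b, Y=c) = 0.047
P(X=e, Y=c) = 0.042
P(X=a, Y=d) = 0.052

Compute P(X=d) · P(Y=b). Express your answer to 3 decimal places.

P(X=d) = 0.010 + 0.082 + 0.070 + 0.055 = 0.217.
P(Y=b) = 0.040 + 0.051 + 0.060 + 0.082 + 0.025 = 0.258.
Product: 0.217 × 0.258 = 0.056.

0.056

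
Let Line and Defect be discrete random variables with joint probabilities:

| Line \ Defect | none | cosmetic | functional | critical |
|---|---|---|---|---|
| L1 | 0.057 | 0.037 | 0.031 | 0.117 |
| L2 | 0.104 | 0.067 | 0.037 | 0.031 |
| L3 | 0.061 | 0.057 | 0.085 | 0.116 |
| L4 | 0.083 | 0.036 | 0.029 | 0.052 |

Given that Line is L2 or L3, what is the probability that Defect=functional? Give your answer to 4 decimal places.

0.2186

P(Line=L2) = 0.104 + 0.067 + 0.037 + 0.031 = 0.239.
P(Line=L3) = 0.061 + 0.057 + 0.085 + 0.116 = 0.319.
P(Line ∈ {L2, L3}) = 0.239 + 0.319 = 0.558; P(Defect=functional, Line ∈ {L2, L3}) = 0.037 + 0.085 = 0.122.
P(Defect=functional | Line ∈ {L2, L3}) = 0.122/0.558 = 0.2186.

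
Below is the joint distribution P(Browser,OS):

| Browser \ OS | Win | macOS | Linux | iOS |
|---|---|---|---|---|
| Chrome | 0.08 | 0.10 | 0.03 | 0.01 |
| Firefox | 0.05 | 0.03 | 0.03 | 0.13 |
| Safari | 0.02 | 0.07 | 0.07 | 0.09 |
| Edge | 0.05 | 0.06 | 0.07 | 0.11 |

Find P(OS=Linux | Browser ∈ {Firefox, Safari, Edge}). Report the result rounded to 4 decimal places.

0.2179

P(Browser=Firefox) = 0.05 + 0.03 + 0.03 + 0.13 = 0.24.
P(Browser=Safari) = 0.02 + 0.07 + 0.07 + 0.09 = 0.25.
P(Browser=Edge) = 0.05 + 0.06 + 0.07 + 0.11 = 0.29.
P(Browser ∈ {Firefox, Safari, Edge}) = 0.24 + 0.25 + 0.29 = 0.78; P(OS=Linux, Browser ∈ {Firefox, Safari, Edge}) = 0.03 + 0.07 + 0.07 = 0.17.
P(OS=Linux | Browser ∈ {Firefox, Safari, Edge}) = 0.17/0.78 = 0.2179.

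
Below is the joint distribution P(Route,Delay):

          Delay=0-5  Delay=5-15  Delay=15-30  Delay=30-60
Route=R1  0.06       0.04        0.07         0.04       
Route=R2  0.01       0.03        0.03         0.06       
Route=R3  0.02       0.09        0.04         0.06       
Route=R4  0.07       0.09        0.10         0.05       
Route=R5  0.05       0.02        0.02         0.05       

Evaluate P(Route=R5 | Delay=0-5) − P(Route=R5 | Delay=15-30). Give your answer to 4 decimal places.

0.1612

P(Delay=0-5) = 0.06 + 0.01 + 0.02 + 0.07 + 0.05 = 0.21; P(Route=R5 | Delay=0-5) = 0.05/0.21 = 0.23810.
P(Delay=15-30) = 0.07 + 0.03 + 0.04 + 0.10 + 0.02 = 0.26; P(Route=R5 | Delay=15-30) = 0.02/0.26 = 0.07692.
Difference = 0.1612.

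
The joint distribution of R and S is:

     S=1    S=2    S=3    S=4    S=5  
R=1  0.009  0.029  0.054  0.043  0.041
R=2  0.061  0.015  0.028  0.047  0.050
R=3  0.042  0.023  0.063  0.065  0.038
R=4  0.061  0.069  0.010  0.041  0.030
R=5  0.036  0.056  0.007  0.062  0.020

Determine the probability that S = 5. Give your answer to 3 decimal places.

P(S=5) = 0.041 + 0.050 + 0.038 + 0.030 + 0.020 = 0.179.

0.179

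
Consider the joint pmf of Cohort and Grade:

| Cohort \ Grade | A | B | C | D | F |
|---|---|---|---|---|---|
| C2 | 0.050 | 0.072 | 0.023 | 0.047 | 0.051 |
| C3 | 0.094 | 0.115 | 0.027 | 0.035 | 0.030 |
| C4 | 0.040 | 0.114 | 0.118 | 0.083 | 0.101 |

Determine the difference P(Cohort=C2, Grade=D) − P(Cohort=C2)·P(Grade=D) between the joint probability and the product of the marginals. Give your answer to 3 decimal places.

0.007

P(Cohort=C2) = 0.050 + 0.072 + 0.023 + 0.047 + 0.051 = 0.243.
P(Grade=D) = 0.047 + 0.035 + 0.083 = 0.165.
P(Cohort=C2, Grade=D) − P(Cohort=C2)P(Grade=D) = 0.047 − 0.243×0.165 = 0.007.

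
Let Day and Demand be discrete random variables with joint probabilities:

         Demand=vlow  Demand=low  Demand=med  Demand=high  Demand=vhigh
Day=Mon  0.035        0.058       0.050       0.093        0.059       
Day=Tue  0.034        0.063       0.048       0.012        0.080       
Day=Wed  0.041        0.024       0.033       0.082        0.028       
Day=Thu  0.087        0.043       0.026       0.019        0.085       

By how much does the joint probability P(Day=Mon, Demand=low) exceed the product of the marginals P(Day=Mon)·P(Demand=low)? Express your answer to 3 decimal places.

0.003

P(Day=Mon) = 0.035 + 0.058 + 0.050 + 0.093 + 0.059 = 0.295.
P(Demand=low) = 0.058 + 0.063 + 0.024 + 0.043 = 0.188.
P(Day=Mon, Demand=low) − P(Day=Mon)P(Demand=low) = 0.058 − 0.295×0.188 = 0.003.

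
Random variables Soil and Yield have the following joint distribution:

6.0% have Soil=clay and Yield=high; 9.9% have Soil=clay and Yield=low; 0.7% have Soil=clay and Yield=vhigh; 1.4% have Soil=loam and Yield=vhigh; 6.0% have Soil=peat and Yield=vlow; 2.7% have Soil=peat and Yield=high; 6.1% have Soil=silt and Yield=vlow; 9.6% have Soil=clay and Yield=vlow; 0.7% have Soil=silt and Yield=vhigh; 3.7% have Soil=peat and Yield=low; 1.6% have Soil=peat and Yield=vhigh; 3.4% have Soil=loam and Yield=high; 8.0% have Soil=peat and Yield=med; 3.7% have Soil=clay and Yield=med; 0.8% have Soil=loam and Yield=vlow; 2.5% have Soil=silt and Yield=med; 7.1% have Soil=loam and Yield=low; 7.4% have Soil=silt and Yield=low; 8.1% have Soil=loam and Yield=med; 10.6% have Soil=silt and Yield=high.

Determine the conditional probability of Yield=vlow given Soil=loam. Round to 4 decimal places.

0.0385

P(Soil=loam) = 0.008 + 0.071 + 0.081 + 0.034 + 0.014 = 0.208.
P(Yield=vlow | Soil=loam) = 0.008/0.208 = 0.0385.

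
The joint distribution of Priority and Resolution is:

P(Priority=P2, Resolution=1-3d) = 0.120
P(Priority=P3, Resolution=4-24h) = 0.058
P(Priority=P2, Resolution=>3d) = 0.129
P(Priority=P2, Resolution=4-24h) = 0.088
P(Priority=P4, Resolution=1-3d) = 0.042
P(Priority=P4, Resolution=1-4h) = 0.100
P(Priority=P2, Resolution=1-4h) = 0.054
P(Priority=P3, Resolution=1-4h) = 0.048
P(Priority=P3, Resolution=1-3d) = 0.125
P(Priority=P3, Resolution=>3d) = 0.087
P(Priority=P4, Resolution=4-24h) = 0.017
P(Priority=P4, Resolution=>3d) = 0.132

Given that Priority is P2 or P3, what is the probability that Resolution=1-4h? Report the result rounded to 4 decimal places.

0.1439

P(Priority=P2) = 0.054 + 0.088 + 0.120 + 0.129 = 0.391.
P(Priority=P3) = 0.048 + 0.058 + 0.125 + 0.087 = 0.318.
P(Priority ∈ {P2, P3}) = 0.391 + 0.318 = 0.709; P(Resolution=1-4h, Priority ∈ {P2, P3}) = 0.054 + 0.048 = 0.102.
P(Resolution=1-4h | Priority ∈ {P2, P3}) = 0.102/0.709 = 0.1439.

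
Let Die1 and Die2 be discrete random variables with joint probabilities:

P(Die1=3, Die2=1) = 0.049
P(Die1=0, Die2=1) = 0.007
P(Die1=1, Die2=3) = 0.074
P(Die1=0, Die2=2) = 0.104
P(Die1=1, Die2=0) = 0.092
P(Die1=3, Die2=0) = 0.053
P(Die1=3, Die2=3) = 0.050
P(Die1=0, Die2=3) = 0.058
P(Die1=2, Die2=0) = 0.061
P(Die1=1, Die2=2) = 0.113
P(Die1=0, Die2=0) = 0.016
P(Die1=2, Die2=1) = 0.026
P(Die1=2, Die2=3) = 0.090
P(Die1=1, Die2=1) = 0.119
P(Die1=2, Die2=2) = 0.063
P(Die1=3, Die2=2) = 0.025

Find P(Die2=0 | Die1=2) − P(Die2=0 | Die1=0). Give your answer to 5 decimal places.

P(Die1=2) = 0.061 + 0.026 + 0.063 + 0.090 = 0.240; P(Die2=0 | Die1=2) = 0.061/0.240 = 0.254167.
P(Die1=0) = 0.016 + 0.007 + 0.104 + 0.058 = 0.185; P(Die2=0 | Die1=0) = 0.016/0.185 = 0.086486.
Difference = 0.16768.

0.16768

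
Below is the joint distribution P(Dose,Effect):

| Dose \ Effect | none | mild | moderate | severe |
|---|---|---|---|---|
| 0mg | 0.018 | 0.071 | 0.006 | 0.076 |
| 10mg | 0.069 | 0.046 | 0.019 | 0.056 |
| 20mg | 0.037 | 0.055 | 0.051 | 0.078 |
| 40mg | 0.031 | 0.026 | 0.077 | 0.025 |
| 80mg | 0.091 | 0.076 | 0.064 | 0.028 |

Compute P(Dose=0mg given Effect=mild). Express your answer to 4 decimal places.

0.2591

P(Effect=mild) = 0.071 + 0.046 + 0.055 + 0.026 + 0.076 = 0.274.
P(Dose=0mg | Effect=mild) = 0.071/0.274 = 0.2591.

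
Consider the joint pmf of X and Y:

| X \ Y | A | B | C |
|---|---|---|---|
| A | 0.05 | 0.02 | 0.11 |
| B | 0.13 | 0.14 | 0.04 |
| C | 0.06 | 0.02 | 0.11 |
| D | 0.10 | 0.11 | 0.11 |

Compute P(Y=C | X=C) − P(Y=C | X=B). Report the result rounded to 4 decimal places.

P(X=C) = 0.06 + 0.02 + 0.11 = 0.19; P(Y=C | X=C) = 0.11/0.19 = 0.57895.
P(X=B) = 0.13 + 0.14 + 0.04 = 0.31; P(Y=C | X=B) = 0.04/0.31 = 0.12903.
Difference = 0.4499.

0.4499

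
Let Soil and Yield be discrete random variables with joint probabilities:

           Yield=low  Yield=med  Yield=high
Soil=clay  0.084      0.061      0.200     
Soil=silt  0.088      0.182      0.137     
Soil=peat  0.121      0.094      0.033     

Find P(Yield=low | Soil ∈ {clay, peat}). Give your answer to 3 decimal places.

P(Soil=clay) = 0.084 + 0.061 + 0.200 = 0.345.
P(Soil=peat) = 0.121 + 0.094 + 0.033 = 0.248.
P(Soil ∈ {clay, peat}) = 0.345 + 0.248 = 0.593; P(Yield=low, Soil ∈ {clay, peat}) = 0.084 + 0.121 = 0.205.
P(Yield=low | Soil ∈ {clay, peat}) = 0.205/0.593 = 0.346.

0.346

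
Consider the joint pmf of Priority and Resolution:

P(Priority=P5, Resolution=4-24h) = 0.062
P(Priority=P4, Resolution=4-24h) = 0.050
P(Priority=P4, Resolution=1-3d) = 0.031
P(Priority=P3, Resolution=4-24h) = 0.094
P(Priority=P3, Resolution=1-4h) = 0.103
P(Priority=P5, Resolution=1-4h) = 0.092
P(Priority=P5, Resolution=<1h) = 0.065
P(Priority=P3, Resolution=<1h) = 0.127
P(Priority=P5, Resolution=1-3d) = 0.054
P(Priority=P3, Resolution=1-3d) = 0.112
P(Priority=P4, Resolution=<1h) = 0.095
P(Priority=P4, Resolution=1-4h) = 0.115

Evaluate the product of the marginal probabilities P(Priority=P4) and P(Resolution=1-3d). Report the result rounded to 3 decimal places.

0.057

P(Priority=P4) = 0.095 + 0.115 + 0.050 + 0.031 = 0.291.
P(Resolution=1-3d) = 0.112 + 0.031 + 0.054 = 0.197.
Product: 0.291 × 0.197 = 0.057.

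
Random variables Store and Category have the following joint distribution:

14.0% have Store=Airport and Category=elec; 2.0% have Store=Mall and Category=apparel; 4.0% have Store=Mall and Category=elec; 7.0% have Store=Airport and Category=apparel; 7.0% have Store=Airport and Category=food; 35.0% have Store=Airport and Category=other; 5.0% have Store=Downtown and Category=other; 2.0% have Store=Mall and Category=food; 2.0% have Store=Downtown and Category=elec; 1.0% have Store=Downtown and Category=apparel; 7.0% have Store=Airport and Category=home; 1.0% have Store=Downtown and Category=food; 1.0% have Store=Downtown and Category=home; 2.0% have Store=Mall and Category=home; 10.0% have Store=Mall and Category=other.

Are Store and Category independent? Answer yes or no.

yes

Every cell satisfies P(Store,Category) = P(Store)·P(Category). For instance P(Store=Mall) = 0.200, P(Category=other) = 0.500, and 0.200×0.500 = 0.100 matches the joint entry. So Store and Category are independent.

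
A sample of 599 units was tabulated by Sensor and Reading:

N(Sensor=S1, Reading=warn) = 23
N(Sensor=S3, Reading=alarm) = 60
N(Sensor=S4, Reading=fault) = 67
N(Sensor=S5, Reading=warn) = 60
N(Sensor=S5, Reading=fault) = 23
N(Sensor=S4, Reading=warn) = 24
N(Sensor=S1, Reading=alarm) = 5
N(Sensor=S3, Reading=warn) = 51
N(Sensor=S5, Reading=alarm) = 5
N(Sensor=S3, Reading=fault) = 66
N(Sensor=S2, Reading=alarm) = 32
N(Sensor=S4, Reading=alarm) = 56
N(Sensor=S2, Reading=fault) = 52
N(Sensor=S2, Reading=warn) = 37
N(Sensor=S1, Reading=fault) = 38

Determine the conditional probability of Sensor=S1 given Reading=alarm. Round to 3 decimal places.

Total with Reading=alarm: 5 + 32 + 60 + 56 + 5 = 158.
P(Sensor=S1 | Reading=alarm) = 5/158 = 0.032.

0.032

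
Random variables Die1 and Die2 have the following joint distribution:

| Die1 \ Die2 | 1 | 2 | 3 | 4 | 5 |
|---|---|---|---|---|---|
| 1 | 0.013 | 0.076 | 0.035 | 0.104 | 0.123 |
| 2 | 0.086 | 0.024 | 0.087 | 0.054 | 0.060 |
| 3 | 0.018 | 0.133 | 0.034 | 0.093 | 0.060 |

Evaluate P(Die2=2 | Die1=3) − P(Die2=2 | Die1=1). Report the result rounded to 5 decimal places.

P(Die1=3) = 0.018 + 0.133 + 0.034 + 0.093 + 0.060 = 0.338; P(Die2=2 | Die1=3) = 0.133/0.338 = 0.393491.
P(Die1=1) = 0.013 + 0.076 + 0.035 + 0.104 + 0.123 = 0.351; P(Die2=2 | Die1=1) = 0.076/0.351 = 0.216524.
Difference = 0.17697.

0.17697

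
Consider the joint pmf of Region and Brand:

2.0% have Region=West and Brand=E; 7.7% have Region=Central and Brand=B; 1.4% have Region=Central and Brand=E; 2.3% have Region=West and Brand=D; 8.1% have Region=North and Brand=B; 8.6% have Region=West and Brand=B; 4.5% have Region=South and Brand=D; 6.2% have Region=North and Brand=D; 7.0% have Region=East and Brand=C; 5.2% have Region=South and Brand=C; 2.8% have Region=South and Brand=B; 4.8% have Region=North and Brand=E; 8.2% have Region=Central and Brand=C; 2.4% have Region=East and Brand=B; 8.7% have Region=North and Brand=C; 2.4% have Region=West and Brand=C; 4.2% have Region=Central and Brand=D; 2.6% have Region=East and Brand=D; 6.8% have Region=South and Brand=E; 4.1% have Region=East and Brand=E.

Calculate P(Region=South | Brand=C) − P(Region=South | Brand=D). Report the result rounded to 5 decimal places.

-0.06219

P(Brand=C) = 0.087 + 0.052 + 0.070 + 0.024 + 0.082 = 0.315; P(Region=South | Brand=C) = 0.052/0.315 = 0.165079.
P(Brand=D) = 0.062 + 0.045 + 0.026 + 0.023 + 0.042 = 0.198; P(Region=South | Brand=D) = 0.045/0.198 = 0.227273.
Difference = -0.06219.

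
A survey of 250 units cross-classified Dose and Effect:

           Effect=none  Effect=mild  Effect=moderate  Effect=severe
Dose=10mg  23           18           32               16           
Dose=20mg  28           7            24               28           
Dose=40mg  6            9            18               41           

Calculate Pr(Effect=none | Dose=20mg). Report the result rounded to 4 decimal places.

Total with Dose=20mg: 28 + 7 + 24 + 28 = 87.
P(Effect=none | Dose=20mg) = 28/87 = 0.3218.

0.3218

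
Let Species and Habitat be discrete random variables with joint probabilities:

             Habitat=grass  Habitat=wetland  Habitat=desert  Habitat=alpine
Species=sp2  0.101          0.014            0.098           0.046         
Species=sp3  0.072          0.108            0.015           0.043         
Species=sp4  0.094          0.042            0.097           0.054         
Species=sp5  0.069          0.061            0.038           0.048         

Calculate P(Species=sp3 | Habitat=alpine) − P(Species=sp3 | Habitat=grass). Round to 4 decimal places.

P(Habitat=alpine) = 0.046 + 0.043 + 0.054 + 0.048 = 0.191; P(Species=sp3 | Habitat=alpine) = 0.043/0.191 = 0.22513.
P(Habitat=grass) = 0.101 + 0.072 + 0.094 + 0.069 = 0.336; P(Species=sp3 | Habitat=grass) = 0.072/0.336 = 0.21429.
Difference = 0.0108.

0.0108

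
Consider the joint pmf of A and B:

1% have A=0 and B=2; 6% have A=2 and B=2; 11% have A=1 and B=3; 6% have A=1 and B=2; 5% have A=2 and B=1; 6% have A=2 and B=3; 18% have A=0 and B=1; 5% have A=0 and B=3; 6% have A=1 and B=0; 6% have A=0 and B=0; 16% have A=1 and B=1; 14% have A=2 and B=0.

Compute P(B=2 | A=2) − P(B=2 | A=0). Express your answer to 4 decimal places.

P(A=2) = 0.14 + 0.05 + 0.06 + 0.06 = 0.31; P(B=2 | A=2) = 0.06/0.31 = 0.19355.
P(A=0) = 0.06 + 0.18 + 0.01 + 0.05 = 0.30; P(B=2 | A=0) = 0.01/0.30 = 0.03333.
Difference = 0.1602.

0.1602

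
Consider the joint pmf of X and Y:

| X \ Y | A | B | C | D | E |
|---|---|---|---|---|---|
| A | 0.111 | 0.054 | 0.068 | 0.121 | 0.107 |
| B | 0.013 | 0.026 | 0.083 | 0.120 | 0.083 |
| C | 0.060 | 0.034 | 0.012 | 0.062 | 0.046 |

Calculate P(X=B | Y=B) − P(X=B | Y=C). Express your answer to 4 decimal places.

P(Y=B) = 0.054 + 0.026 + 0.034 = 0.114; P(X=B | Y=B) = 0.026/0.114 = 0.22807.
P(Y=C) = 0.068 + 0.083 + 0.012 = 0.163; P(X=B | Y=C) = 0.083/0.163 = 0.50920.
Difference = -0.2811.

-0.2811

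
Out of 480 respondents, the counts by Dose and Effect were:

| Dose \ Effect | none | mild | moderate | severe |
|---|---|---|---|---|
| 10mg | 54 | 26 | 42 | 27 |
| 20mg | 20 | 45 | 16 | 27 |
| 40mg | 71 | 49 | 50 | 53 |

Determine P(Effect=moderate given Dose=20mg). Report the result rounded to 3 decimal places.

Total with Dose=20mg: 20 + 45 + 16 + 27 = 108.
P(Effect=moderate | Dose=20mg) = 16/108 = 0.148.

0.148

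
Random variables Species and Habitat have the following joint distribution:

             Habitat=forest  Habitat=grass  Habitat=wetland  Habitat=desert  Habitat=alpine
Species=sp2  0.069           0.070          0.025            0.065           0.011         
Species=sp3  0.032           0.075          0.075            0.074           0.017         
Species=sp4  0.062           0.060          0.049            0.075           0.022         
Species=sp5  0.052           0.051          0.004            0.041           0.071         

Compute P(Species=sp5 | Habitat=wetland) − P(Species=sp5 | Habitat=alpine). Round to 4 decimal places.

-0.5606

P(Habitat=wetland) = 0.025 + 0.075 + 0.049 + 0.004 = 0.153; P(Species=sp5 | Habitat=wetland) = 0.004/0.153 = 0.02614.
P(Habitat=alpine) = 0.011 + 0.017 + 0.022 + 0.071 = 0.121; P(Species=sp5 | Habitat=alpine) = 0.071/0.121 = 0.58678.
Difference = -0.5606.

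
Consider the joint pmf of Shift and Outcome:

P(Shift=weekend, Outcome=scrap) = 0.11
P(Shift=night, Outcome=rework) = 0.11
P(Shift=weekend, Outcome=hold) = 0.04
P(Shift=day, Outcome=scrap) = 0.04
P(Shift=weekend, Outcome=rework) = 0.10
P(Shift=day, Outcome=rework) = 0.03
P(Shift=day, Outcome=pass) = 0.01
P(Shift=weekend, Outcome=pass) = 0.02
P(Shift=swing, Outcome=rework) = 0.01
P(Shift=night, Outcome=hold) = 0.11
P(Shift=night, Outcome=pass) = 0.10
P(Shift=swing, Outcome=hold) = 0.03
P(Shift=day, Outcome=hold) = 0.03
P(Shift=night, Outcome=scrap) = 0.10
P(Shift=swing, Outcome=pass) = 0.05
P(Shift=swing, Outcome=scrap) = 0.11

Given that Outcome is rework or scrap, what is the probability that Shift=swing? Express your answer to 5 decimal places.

P(Outcome=rework) = 0.03 + 0.01 + 0.11 + 0.10 = 0.25.
P(Outcome=scrap) = 0.04 + 0.11 + 0.10 + 0.11 = 0.36.
P(Outcome ∈ {rework, scrap}) = 0.25 + 0.36 = 0.61; P(Shift=swing, Outcome ∈ {rework, scrap}) = 0.01 + 0.11 = 0.12.
P(Shift=swing | Outcome ∈ {rework, scrap}) = 0.12/0.61 = 0.19672.

0.19672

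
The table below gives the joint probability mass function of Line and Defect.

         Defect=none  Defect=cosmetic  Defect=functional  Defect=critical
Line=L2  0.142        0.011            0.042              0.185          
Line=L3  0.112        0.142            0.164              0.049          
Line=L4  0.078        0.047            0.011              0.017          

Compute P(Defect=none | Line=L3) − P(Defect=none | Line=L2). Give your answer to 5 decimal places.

-0.13386

P(Line=L3) = 0.112 + 0.142 + 0.164 + 0.049 = 0.467; P(Defect=none | Line=L3) = 0.112/0.467 = 0.239829.
P(Line=L2) = 0.142 + 0.011 + 0.042 + 0.185 = 0.380; P(Defect=none | Line=L2) = 0.142/0.380 = 0.373684.
Difference = -0.13386.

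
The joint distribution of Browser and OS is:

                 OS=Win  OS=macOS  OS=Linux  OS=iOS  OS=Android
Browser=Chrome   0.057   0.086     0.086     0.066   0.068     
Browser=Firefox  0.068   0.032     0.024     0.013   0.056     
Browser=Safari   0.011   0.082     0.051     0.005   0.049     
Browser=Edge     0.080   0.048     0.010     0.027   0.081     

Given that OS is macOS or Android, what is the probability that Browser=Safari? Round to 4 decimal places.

P(OS=macOS) = 0.086 + 0.032 + 0.082 + 0.048 = 0.248.
P(OS=Android) = 0.068 + 0.056 + 0.049 + 0.081 = 0.254.
P(OS ∈ {macOS, Android}) = 0.248 + 0.254 = 0.502; P(Browser=Safari, OS ∈ {macOS, Android}) = 0.082 + 0.049 = 0.131.
P(Browser=Safari | OS ∈ {macOS, Android}) = 0.131/0.502 = 0.2610.

0.2610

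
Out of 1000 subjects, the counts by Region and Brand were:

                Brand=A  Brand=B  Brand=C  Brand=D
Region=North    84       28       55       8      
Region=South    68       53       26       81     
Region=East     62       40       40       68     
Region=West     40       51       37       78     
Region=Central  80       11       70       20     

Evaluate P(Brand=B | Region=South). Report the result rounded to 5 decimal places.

Total with Region=South: 68 + 53 + 26 + 81 = 228.
P(Brand=B | Region=South) = 53/228 = 0.23246.

0.23246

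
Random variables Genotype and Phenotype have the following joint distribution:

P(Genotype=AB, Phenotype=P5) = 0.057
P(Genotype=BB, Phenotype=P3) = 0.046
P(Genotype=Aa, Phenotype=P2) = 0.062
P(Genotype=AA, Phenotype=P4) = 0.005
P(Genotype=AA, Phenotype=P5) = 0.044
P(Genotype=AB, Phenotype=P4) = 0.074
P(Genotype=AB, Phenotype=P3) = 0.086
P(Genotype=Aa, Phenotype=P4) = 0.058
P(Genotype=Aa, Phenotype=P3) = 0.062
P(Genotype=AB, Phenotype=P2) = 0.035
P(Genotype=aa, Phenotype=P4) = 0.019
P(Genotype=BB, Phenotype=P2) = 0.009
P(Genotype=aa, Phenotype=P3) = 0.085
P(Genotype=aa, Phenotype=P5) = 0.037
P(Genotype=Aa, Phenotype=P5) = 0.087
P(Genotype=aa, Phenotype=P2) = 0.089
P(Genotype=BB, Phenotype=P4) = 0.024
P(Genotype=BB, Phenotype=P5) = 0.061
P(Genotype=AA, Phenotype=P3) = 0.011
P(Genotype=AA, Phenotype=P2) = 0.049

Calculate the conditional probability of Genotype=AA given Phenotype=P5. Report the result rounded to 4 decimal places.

0.1538

P(Phenotype=P5) = 0.044 + 0.087 + 0.037 + 0.057 + 0.061 = 0.286.
P(Genotype=AA | Phenotype=P5) = 0.044/0.286 = 0.1538.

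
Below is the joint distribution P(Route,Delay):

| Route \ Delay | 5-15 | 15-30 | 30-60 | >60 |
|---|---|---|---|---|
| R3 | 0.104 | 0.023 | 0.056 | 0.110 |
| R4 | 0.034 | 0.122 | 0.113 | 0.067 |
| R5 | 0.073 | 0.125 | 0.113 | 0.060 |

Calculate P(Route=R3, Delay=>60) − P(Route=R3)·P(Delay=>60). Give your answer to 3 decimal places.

0.041

P(Route=R3) = 0.104 + 0.023 + 0.056 + 0.110 = 0.293.
P(Delay=>60) = 0.110 + 0.067 + 0.060 = 0.237.
P(Route=R3, Delay=>60) − P(Route=R3)P(Delay=>60) = 0.110 − 0.293×0.237 = 0.041.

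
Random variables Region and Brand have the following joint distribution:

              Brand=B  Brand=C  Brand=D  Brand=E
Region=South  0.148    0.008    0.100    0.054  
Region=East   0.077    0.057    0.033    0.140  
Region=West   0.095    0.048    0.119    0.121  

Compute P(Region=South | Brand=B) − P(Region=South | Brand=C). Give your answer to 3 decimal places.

0.392

P(Brand=B) = 0.148 + 0.077 + 0.095 = 0.320; P(Region=South | Brand=B) = 0.148/0.320 = 0.4625.
P(Brand=C) = 0.008 + 0.057 + 0.048 = 0.113; P(Region=South | Brand=C) = 0.008/0.113 = 0.0708.
Difference = 0.392.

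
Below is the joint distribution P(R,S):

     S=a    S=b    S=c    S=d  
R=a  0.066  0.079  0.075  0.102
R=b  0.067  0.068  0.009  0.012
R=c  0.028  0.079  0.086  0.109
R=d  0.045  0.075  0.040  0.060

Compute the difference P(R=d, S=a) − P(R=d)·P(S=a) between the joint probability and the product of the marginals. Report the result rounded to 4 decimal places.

-0.0003

P(R=d) = 0.045 + 0.075 + 0.040 + 0.060 = 0.220.
P(S=a) = 0.066 + 0.067 + 0.028 + 0.045 = 0.206.
P(R=d, S=a) − P(R=d)P(S=a) = 0.045 − 0.220×0.206 = -0.0003.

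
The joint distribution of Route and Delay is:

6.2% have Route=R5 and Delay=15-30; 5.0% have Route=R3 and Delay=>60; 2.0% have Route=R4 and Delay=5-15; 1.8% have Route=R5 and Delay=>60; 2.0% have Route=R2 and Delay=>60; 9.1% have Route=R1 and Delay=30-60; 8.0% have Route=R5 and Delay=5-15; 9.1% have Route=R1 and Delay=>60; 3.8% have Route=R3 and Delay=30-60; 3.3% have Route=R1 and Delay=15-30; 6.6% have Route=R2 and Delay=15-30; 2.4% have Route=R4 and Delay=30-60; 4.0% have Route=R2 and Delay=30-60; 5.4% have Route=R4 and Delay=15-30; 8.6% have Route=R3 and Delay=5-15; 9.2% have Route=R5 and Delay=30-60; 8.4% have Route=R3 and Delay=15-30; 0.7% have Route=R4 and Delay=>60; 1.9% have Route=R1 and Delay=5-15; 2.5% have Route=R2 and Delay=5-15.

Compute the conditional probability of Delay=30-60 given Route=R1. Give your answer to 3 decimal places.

0.389

P(Route=R1) = 0.019 + 0.033 + 0.091 + 0.091 = 0.234.
P(Delay=30-60 | Route=R1) = 0.091/0.234 = 0.389.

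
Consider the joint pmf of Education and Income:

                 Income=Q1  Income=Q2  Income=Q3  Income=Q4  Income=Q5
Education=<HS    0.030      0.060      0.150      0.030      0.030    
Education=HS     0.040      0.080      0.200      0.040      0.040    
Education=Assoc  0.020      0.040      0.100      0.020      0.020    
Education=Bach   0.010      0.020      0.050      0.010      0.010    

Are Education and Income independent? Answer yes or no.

Every cell satisfies P(Education,Income) = P(Education)·P(Income). For instance P(Education=HS) = 0.400, P(Income=Q5) = 0.100, and 0.400×0.100 = 0.040 matches the joint entry. So Education and Income are independent.

yes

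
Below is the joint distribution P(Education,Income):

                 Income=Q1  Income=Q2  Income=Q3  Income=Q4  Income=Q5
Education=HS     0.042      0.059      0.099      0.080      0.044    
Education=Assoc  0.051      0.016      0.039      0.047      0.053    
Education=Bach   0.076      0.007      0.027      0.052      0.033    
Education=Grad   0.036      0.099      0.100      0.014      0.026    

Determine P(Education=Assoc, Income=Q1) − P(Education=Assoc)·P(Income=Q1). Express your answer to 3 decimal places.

0.009

P(Education=Assoc) = 0.051 + 0.016 + 0.039 + 0.047 + 0.053 = 0.206.
P(Income=Q1) = 0.042 + 0.051 + 0.076 + 0.036 = 0.205.
P(Education=Assoc, Income=Q1) − P(Education=Assoc)P(Income=Q1) = 0.051 − 0.206×0.205 = 0.009.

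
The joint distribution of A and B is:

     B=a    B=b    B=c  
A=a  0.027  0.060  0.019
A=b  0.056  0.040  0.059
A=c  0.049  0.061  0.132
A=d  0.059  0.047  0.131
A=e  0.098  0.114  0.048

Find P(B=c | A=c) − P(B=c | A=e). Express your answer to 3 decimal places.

0.361

P(A=c) = 0.049 + 0.061 + 0.132 = 0.242; P(B=c | A=c) = 0.132/0.242 = 0.5455.
P(A=e) = 0.098 + 0.114 + 0.048 = 0.260; P(B=c | A=e) = 0.048/0.260 = 0.1846.
Difference = 0.361.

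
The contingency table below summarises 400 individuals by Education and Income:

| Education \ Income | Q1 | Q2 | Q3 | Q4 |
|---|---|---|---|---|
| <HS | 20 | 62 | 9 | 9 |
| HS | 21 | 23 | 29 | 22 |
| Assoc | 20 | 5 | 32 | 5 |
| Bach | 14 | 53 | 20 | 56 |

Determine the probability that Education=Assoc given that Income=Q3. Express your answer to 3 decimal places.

Total with Income=Q3: 9 + 29 + 32 + 20 = 90.
P(Education=Assoc | Income=Q3) = 32/90 = 0.356.

0.356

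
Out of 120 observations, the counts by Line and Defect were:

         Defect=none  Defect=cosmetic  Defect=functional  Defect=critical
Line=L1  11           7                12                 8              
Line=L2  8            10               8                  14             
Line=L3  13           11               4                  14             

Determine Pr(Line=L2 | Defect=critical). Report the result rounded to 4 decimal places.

0.3889

Total with Defect=critical: 8 + 14 + 14 = 36.
P(Line=L2 | Defect=critical) = 14/36 = 0.3889.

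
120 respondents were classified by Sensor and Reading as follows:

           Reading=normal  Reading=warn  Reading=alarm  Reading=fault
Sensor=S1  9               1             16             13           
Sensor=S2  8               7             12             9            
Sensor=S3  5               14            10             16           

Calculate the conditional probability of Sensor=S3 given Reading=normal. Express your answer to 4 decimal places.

Total with Reading=normal: 9 + 8 + 5 = 22.
P(Sensor=S3 | Reading=normal) = 5/22 = 0.2273.

0.2273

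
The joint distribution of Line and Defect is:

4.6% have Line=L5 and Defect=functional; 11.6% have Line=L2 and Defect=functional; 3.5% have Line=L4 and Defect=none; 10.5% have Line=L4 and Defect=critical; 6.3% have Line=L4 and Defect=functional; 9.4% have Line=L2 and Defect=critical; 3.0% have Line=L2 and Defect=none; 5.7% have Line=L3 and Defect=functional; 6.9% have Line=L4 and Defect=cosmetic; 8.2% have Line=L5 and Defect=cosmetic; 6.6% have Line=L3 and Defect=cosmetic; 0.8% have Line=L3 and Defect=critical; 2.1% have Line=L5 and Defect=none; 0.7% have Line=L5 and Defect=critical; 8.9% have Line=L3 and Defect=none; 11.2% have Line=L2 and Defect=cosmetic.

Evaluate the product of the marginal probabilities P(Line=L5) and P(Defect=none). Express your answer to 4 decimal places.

0.0273

P(Line=L5) = 0.021 + 0.082 + 0.046 + 0.007 = 0.156.
P(Defect=none) = 0.030 + 0.089 + 0.035 + 0.021 = 0.175.
Product: 0.156 × 0.175 = 0.0273.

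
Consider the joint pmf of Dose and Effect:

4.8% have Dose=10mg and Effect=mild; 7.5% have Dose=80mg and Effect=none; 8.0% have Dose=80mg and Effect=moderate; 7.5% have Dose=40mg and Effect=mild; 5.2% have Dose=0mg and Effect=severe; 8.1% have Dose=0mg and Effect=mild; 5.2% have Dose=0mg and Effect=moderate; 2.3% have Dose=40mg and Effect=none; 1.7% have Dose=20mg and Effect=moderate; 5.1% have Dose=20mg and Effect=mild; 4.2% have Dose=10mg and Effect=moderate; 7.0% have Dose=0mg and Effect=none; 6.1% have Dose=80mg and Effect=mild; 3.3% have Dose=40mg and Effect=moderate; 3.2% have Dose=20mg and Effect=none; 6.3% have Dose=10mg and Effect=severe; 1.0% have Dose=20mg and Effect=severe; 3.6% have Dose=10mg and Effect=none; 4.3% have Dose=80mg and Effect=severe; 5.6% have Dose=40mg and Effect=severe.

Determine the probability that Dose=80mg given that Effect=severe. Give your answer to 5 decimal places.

0.19196

P(Effect=severe) = 0.052 + 0.063 + 0.010 + 0.056 + 0.043 = 0.224.
P(Dose=80mg | Effect=severe) = 0.043/0.224 = 0.19196.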